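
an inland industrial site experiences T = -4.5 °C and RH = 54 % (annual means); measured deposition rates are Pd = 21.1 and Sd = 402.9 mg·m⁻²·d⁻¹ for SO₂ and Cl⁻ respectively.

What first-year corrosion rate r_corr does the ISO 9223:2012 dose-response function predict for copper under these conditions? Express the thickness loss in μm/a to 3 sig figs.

copper: temperature factor f = +0.126·(-14.5) = -1.8270
  SO₂ term: 0.0053·21.1^0.26·exp(0.059·54-1.8270) = 0.04558
  Cl⁻ term: 0.01025·402.9^0.27·exp(0.036·54+0.049·-4.5) = 0.2902
  sum: 0.04558 + 0.2902 → r_corr = 0.3357 μm/a

r_corr = 0.336 μm/a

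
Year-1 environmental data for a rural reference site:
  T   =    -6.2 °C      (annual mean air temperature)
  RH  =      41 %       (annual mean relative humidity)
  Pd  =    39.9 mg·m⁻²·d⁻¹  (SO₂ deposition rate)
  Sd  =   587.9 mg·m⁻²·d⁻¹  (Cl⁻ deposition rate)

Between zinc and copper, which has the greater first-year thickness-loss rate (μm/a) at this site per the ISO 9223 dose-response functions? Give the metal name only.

zinc

zinc: f(T) = +0.038·(T−10) [T≤10 °C] = -0.6156
  SO₂ term: 0.0129·39.9^0.44·exp(0.046·41-0.6156) = 0.2327
  Cl⁻ term: 0.0175·587.9^0.57·exp(0.008·41+0.085·-6.2) = 0.5434
  sum: 0.2327 + 0.5434 → r_corr = 0.7761 μm/a
copper: f(T) = +0.126·(T−10) [T≤10 °C] = -2.0412
  SO₂ term: 0.0053·39.9^0.26·exp(0.059·41-2.0412) = 0.02017
  Cl⁻ term: 0.01025·587.9^0.27·exp(0.036·41+0.049·-6.2) = 0.1851
  r_corr = 0.02017 + 0.1851 = 0.2053 μm/a
Ordering by μm/a: zinc (0.776) > copper (0.205)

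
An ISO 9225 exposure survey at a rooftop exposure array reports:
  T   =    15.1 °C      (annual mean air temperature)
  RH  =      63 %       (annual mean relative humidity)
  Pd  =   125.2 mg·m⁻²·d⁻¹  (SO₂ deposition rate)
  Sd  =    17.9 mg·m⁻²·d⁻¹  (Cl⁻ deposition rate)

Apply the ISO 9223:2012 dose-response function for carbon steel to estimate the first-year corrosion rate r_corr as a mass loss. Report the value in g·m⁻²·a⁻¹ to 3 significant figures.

carbon steel: temperature factor f = -0.054·(5.1) = -0.2754
  sulphur-dioxide contribution → 58.39 μm/a
  chloride contribution → 8.924 μm/a
  ⇒ r_corr(carbon steel) = 67.31 μm/a
Convert to mass loss: 67.31 μm/a × 7.85 g/cm³ = 528.4 g·m⁻²·a⁻¹

r_corr = 528 g·m⁻²·a⁻¹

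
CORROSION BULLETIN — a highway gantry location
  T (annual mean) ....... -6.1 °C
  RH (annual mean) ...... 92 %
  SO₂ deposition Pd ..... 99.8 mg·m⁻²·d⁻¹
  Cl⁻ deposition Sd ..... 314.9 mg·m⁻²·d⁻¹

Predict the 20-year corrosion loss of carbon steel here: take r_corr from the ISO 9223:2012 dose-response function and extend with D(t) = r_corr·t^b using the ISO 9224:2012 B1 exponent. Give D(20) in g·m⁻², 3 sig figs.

D(20) = 2.63e+03 g·m⁻²

carbon steel: f(T) = +0.150·(T−10) [T≤10 °C] = -2.4150
  SO₂ term: 1.77·99.8^0.52·exp(0.02·92-2.4150) = 10.91
  Cl⁻ term: 0.102·314.9^0.62·exp(0.033·92+0.04·-6.1) = 58.89
  sum: 10.91 + 58.89 → r_corr = 69.8 μm/a
Long-term exponent b (ISO 9224 Table 2, B1) = 0.523
  D(20) = 69.8 × 20^0.523 = 69.8 × 4.791 = 334.4 μm
  Mass loss = 334.4 μm × 7.85 g/cm³ = 2625 g·m⁻²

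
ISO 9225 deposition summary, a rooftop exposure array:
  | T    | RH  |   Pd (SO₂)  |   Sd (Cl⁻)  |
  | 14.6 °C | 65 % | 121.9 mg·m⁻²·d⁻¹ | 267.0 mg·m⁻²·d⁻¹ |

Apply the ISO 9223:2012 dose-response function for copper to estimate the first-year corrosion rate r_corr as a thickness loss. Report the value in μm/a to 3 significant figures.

r_corr = 1.58 μm/a

copper: f(T) = -0.080·(T−10) [T>10 °C] = -0.3680
  SO₂ term: 0.0053·121.9^0.26·exp(0.059·65-0.3680) = 0.592
  Sd branch = 0.01025·Sd^0.27·e^(0.036·RH+0.049·T) = 0.9836 μm/a
  sum: 0.592 + 0.9836 → r_corr = 1.576 μm/a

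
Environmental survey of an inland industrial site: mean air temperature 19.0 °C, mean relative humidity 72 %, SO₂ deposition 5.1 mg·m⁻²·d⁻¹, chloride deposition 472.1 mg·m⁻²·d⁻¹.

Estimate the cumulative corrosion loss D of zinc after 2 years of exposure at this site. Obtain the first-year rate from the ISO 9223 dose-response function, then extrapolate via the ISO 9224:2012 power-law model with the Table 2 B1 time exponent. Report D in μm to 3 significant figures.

D(2) = 9.87 μm

zinc: temperature factor f = -0.071·(9.0) = -0.6390
  SO₂ term: 0.0129·5.1^0.44·exp(0.046·72-0.6390) = 0.3826
  Cl⁻ term: 0.0175·472.1^0.57·exp(0.008·72+0.085·19.0) = 5.233
  r_corr = 0.3826 + 5.233 = 5.616 μm/a
Long-term exponent b (ISO 9224 Table 2, B1) = 0.813
  D(2) = 5.616 × 2^0.813 = 5.616 × 1.757 = 9.866 μm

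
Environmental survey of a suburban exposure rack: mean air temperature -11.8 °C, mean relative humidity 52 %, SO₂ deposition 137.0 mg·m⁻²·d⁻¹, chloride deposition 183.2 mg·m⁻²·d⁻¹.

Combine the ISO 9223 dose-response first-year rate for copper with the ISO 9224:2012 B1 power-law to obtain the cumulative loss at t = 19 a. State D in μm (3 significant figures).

D(19) = 1.27 μm

copper: temperature factor f = +0.126·(-21.8) = -2.7468
  sulphur-dioxide contribution → 0.02626 μm/a
  chloride contribution → 0.1526 μm/a
  total first-year rate 0.1789 μm/a
Long-term exponent b (ISO 9224 Table 2, B1) = 0.667
  D(19) = 0.1789 × 19^0.667 = 0.1789 × 7.127 = 1.275 μm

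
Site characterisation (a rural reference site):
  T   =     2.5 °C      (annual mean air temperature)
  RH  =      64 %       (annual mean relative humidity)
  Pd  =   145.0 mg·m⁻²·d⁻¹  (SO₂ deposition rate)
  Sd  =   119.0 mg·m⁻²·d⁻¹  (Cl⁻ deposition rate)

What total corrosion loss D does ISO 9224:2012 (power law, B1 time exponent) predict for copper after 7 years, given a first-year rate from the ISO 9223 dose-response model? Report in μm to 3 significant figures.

D(7) = 2.74 μm

copper: f(T) = +0.126·(T−10) [T≤10 °C] = -0.9450
  SO₂ term: 0.0053·145.0^0.26·exp(0.059·64-0.9450) = 0.3279
  Sd branch = 0.01025·Sd^0.27·e^(0.036·RH+0.049·T) = 0.4216 μm/a
  sum: 0.3279 + 0.4216 → r_corr = 0.7495 μm/a
Power-law: D(7) = r_corr · 7^0.667
  D(7) = 0.7495 × 7^0.667 = 0.7495 × 3.662 = 2.744 μm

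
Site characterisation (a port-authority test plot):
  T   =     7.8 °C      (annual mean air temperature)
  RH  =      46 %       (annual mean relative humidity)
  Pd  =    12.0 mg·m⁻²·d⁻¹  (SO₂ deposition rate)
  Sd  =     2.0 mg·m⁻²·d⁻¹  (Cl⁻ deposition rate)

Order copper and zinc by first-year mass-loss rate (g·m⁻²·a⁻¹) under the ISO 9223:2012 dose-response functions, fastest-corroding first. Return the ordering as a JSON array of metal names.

["zinc", "copper"]

copper: T≤10 °C ⇒ hinge +0.126·(7.8−10) = -0.2772
  Pd branch = 0.0053·Pd^0.26·e^(0.059·RH+f) = 0.1157 μm/a
  Sd branch = 0.01025·Sd^0.27·e^(0.036·RH+0.049·T) = 0.09488 μm/a
  r_corr = 0.1157 + 0.09488 = 0.2105 μm/a
  mass loss = 0.2105 μm/a × 8.96 g/cm³ = 1.886 g·m⁻²·a⁻¹
zinc: f(T) = +0.038·(T−10) [T≤10 °C] = -0.0836
  Pd branch = 0.0129·Pd^0.44·e^(0.046·RH+f) = 0.2938 μm/a
  Sd branch = 0.0175·Sd^0.57·e^(0.008·RH+0.085·T) = 0.07284 μm/a
  sum: 0.2938 + 0.07284 → r_corr = 0.3667 μm/a
  mass loss = 0.3667 μm/a × 7.14 g/cm³ = 2.618 g·m⁻²·a⁻¹
Ordering by g·m⁻²·a⁻¹: zinc (2.62) > copper (1.89)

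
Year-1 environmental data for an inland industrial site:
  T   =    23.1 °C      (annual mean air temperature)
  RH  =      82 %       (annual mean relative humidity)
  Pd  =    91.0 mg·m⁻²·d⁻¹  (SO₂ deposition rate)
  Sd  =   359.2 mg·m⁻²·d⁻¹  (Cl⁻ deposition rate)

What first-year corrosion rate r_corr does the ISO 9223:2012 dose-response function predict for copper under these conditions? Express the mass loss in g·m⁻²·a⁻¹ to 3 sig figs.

r_corr = 33.5 g·m⁻²·a⁻¹

copper: f(T) = -0.080·(T−10) [T>10 °C] = -1.0480
  Pd branch = 0.0053·Pd^0.26·e^(0.059·RH+f) = 0.7579 μm/a
  Cl⁻ term: 0.01025·359.2^0.27·exp(0.036·82+0.049·23.1) = 2.98
  sum: 0.7579 + 2.98 → r_corr = 3.738 μm/a
Convert to mass loss: 3.738 μm/a × 8.96 g/cm³ = 33.5 g·m⁻²·a⁻¹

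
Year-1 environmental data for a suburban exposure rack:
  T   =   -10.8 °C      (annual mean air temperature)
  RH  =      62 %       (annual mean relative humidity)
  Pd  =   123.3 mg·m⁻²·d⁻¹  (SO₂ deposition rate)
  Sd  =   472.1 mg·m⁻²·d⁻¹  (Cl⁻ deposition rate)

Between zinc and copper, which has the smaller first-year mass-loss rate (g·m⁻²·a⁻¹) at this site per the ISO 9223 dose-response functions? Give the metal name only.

zinc: T≤10 °C ⇒ hinge +0.038·(-10.8−10) = -0.7904
  sulphur-dioxide contribution → 0.8432 μm/a
  chloride contribution → 0.3837 μm/a
  total first-year rate 1.227 μm/a
  mass loss = 1.227 μm/a × 7.14 g/cm³ = 8.76 g·m⁻²·a⁻¹
copper: T≤10 °C ⇒ hinge +0.126·(-10.8−10) = -2.6208
  sulphur-dioxide contribution → 0.05228 μm/a
  chloride contribution → 0.2966 μm/a
  ⇒ r_corr(copper) = 0.3489 μm/a
  mass loss = 0.3489 μm/a × 8.96 g/cm³ = 3.126 g·m⁻²·a⁻¹
Ordering by g·m⁻²·a⁻¹: zinc (8.76) > copper (3.13)

copper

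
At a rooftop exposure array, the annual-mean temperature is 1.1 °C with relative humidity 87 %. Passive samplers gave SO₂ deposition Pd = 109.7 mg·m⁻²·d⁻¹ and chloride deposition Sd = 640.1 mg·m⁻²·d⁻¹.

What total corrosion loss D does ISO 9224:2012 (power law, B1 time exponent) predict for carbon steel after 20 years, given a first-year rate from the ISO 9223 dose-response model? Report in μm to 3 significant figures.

carbon steel: T≤10 °C ⇒ hinge +0.150·(1.1−10) = -1.3350
  Pd branch = 1.77·Pd^0.52·e^(0.02·RH+f) = 30.53 μm/a
  Cl⁻ term: 0.102·640.1^0.62·exp(0.033·87+0.04·1.1) = 103.4
  sum: 30.53 + 103.4 → r_corr = 133.9 μm/a
Power-law: D(20) = r_corr · 20^0.523
  D(20) = 133.9 × 20^0.523 = 133.9 × 4.791 = 641.6 μm

D(20) = 642 μm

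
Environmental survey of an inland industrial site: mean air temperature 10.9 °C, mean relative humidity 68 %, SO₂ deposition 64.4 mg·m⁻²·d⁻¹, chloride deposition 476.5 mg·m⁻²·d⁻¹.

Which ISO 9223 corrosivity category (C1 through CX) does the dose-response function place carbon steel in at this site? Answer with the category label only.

carbon steel: f(T) = -0.054·(T−10) [T>10 °C] = -0.0486
  sulphur-dioxide contribution → 57.3 μm/a
  chloride contribution → 68.06 μm/a
  ⇒ r_corr(carbon steel) = 125.4 μm/a
Category bounds: 80…200 μm/a bracket r_corr ⇒ C5

C5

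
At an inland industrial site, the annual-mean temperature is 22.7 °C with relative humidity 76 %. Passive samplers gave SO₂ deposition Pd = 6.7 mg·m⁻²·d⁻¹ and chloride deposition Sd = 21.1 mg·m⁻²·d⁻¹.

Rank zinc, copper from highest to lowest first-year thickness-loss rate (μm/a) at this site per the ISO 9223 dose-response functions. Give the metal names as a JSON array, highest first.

zinc: temperature factor f = -0.071·(12.7) = -0.9017
  SO₂ term: 0.0129·6.7^0.44·exp(0.046·76-0.9017) = 0.3988
  Sd branch = 0.0175·Sd^0.57·e^(0.008·RH+0.085·T) = 1.259 μm/a
  sum: 0.3988 + 1.259 → r_corr = 1.657 μm/a
copper: temperature factor f = -0.080·(12.7) = -1.0160
  SO₂ term: 0.0053·6.7^0.26·exp(0.059·76-1.0160) = 0.2787
  Cl⁻ term: 0.01025·21.1^0.27·exp(0.036·76+0.049·22.7) = 1.095
  r_corr = 0.2787 + 1.095 = 1.374 μm/a
Ordering by μm/a: zinc (1.66) > copper (1.37)

["zinc", "copper"]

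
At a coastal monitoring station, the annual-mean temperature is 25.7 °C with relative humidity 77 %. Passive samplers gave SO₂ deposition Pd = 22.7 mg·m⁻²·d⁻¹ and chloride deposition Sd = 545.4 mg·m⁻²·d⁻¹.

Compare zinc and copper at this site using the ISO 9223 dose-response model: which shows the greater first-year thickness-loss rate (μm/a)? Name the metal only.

zinc

zinc: T>10 °C ⇒ hinge -0.071·(25.7−10) = -1.1147
  Pd branch = 0.0129·Pd^0.44·e^(0.046·RH+f) = 0.5773 μm/a
  Sd branch = 0.0175·Sd^0.57·e^(0.008·RH+0.085·T) = 10.45 μm/a
  sum: 0.5773 + 10.45 → r_corr = 11.03 μm/a
copper: temperature factor f = -0.080·(15.7) = -1.2560
  SO₂ term: 0.0053·22.7^0.26·exp(0.059·77-1.2560) = 0.3194
  Sd branch = 0.01025·Sd^0.27·e^(0.036·RH+0.049·T) = 3.165 μm/a
  sum: 0.3194 + 3.165 → r_corr = 3.485 μm/a
Ordering by μm/a: zinc (11) > copper (3.48)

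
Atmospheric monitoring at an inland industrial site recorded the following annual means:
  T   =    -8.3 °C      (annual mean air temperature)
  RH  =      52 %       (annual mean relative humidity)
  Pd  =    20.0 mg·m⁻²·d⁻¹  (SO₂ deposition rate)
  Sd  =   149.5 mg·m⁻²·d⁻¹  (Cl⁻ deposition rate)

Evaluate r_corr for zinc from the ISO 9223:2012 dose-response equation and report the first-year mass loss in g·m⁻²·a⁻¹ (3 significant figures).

r_corr = 3.50 g·m⁻²·a⁻¹

zinc: T≤10 °C ⇒ hinge +0.038·(-8.3−10) = -0.6954
  sulphur-dioxide contribution → 0.2629 μm/a
  chloride contribution → 0.2274 μm/a
  total first-year rate 0.4904 μm/a
Convert to mass loss: 0.4904 μm/a × 7.14 g/cm³ = 3.501 g·m⁻²·a⁻¹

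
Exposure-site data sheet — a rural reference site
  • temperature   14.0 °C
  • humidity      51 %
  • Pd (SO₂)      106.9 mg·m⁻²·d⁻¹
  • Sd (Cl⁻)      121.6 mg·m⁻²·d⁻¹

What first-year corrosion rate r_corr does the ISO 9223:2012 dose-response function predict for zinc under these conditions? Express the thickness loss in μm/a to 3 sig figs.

r_corr = 2.13 μm/a

zinc: temperature factor f = -0.071·(4.0) = -0.2840
  SO₂ term: 0.0129·106.9^0.44·exp(0.046·51-0.2840) = 0.7922
  Sd branch = 0.0175·Sd^0.57·e^(0.008·RH+0.085·T) = 1.335 μm/a
  sum: 0.7922 + 1.335 → r_corr = 2.127 μm/a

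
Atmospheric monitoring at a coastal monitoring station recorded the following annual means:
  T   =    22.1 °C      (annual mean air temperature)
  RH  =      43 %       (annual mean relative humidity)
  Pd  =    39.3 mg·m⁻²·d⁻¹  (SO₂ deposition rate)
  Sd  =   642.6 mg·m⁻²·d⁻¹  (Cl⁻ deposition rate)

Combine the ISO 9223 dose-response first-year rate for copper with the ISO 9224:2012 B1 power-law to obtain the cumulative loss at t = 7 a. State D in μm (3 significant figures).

copper: T>10 °C ⇒ hinge -0.080·(22.1−10) = -0.9680
  SO₂ term: 0.0053·39.3^0.26·exp(0.059·43-0.9680) = 0.0661
  Cl⁻ term: 0.01025·642.6^0.27·exp(0.036·43+0.049·22.1) = 0.8156
  r_corr = 0.0661 + 0.8156 = 0.8817 μm/a
ISO 9224: D(t) = r_corr · t^b with b = 0.667 (copper, B1)
  D(7) = 0.8817 × 7^0.667 = 0.8817 × 3.662 = 3.228 μm

D(7) = 3.23 μm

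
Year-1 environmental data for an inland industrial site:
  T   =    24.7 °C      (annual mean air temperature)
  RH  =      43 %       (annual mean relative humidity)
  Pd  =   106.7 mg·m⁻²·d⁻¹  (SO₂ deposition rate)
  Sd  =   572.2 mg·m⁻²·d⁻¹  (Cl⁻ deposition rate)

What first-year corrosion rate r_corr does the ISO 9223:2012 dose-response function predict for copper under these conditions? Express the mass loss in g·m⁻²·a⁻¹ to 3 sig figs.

copper: f(T) = -0.080·(T−10) [T>10 °C] = -1.1760
  SO₂ term: 0.0053·106.7^0.26·exp(0.059·43-1.1760) = 0.06961
  Sd branch = 0.01025·Sd^0.27·e^(0.036·RH+0.049·T) = 0.8978 μm/a
  sum: 0.06961 + 0.8978 → r_corr = 0.9674 μm/a
Convert to mass loss: 0.9674 μm/a × 8.96 g/cm³ = 8.668 g·m⁻²·a⁻¹

r_corr = 8.67 g·m⁻²·a⁻¹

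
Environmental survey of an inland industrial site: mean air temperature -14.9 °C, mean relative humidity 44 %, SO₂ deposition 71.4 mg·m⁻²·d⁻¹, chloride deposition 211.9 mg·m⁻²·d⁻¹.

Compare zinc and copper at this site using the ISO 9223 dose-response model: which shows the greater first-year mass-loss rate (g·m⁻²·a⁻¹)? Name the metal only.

zinc: f(T) = +0.038·(T−10) [T≤10 °C] = -0.9462
  Pd branch = 0.0129·Pd^0.44·e^(0.046·RH+f) = 0.2479 μm/a
  Sd branch = 0.0175·Sd^0.57·e^(0.008·RH+0.085·T) = 0.1485 μm/a
  r_corr = 0.2479 + 0.1485 = 0.3964 μm/a
  mass loss = 0.3964 μm/a × 7.14 g/cm³ = 2.83 g·m⁻²·a⁻¹
copper: temperature factor f = +0.126·(-24.9) = -3.1374
  Pd branch = 0.0053·Pd^0.26·e^(0.059·RH+f) = 0.009356 μm/a
  Sd branch = 0.01025·Sd^0.27·e^(0.036·RH+0.049·T) = 0.1022 μm/a
  sum: 0.009356 + 0.1022 → r_corr = 0.1116 μm/a
  mass loss = 0.1116 μm/a × 8.96 g/cm³ = 0.9999 g·m⁻²·a⁻¹
Ordering by g·m⁻²·a⁻¹: zinc (2.83) > copper (1)

zinc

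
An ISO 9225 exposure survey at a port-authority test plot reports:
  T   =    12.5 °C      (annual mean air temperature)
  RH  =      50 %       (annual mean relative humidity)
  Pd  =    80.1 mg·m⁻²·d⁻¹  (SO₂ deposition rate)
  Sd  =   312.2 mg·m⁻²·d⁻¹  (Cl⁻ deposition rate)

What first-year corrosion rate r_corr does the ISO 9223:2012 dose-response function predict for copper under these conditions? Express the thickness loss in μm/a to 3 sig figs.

r_corr = 0.799 μm/a

copper: temperature factor f = -0.080·(2.5) = -0.2000
  SO₂ term: 0.0053·80.1^0.26·exp(0.059·50-0.2000) = 0.2591
  Sd branch = 0.01025·Sd^0.27·e^(0.036·RH+0.049·T) = 0.5395 μm/a
  r_corr = 0.2591 + 0.5395 = 0.7986 μm/a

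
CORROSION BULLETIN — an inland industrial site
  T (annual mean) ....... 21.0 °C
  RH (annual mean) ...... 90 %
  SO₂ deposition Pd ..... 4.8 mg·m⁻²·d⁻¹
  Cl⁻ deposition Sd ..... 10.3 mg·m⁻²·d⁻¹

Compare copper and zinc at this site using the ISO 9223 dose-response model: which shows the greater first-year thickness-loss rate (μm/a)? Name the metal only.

copper

copper: temperature factor f = -0.080·(11.0) = -0.8800
  SO₂ term: 0.0053·4.8^0.26·exp(0.059·90-0.8800) = 0.6688
  Sd branch = 0.01025·Sd^0.27·e^(0.036·RH+0.049·T) = 1.375 μm/a
  r_corr = 0.6688 + 1.375 = 2.043 μm/a
zinc: temperature factor f = -0.071·(11.0) = -0.7810
  SO₂ term: 0.0129·4.8^0.44·exp(0.046·90-0.7810) = 0.7398
  Cl⁻ term: 0.0175·10.3^0.57·exp(0.008·90+0.085·21.0) = 0.8096
  r_corr = 0.7398 + 0.8096 = 1.549 μm/a
Ordering by μm/a: copper (2.04) > zinc (1.55)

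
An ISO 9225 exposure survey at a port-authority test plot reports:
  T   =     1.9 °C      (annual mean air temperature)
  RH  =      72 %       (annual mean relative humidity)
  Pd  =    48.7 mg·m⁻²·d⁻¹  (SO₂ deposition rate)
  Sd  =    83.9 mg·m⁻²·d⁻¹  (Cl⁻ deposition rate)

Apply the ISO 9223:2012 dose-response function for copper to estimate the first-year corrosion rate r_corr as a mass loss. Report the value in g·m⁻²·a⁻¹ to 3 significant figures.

copper: temperature factor f = +0.126·(-8.1) = -1.0206
  SO₂ term: 0.0053·48.7^0.26·exp(0.059·72-1.0206) = 0.367
  Cl⁻ term: 0.01025·83.9^0.27·exp(0.036·72+0.049·1.9) = 0.4969
  r_corr = 0.367 + 0.4969 = 0.8639 μm/a
Convert to mass loss: 0.8639 μm/a × 8.96 g/cm³ = 7.741 g·m⁻²·a⁻¹

r_corr = 7.74 g·m⁻²·a⁻¹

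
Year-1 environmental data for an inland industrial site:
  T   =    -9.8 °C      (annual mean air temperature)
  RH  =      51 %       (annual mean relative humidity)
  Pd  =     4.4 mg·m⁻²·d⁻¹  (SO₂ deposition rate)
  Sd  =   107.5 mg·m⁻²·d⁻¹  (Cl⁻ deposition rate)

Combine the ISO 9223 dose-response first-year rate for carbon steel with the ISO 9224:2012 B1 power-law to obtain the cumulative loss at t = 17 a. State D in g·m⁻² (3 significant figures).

D(17) = 252 g·m⁻²

carbon steel: f(T) = +0.150·(T−10) [T≤10 °C] = -2.9700
  SO₂ term: 1.77·4.4^0.52·exp(0.02·51-2.9700) = 0.5441
  Sd branch = 0.102·Sd^0.62·e^(0.033·RH+0.04·T) = 6.741 μm/a
  r_corr = 0.5441 + 6.741 = 7.285 μm/a
ISO 9224: D(t) = r_corr · t^b with b = 0.523 (carbon steel, B1)
  D(17) = 7.285 × 17^0.523 = 7.285 × 4.401 = 32.06 μm
  Mass loss = 32.06 μm × 7.85 g/cm³ = 251.7 g·m⁻²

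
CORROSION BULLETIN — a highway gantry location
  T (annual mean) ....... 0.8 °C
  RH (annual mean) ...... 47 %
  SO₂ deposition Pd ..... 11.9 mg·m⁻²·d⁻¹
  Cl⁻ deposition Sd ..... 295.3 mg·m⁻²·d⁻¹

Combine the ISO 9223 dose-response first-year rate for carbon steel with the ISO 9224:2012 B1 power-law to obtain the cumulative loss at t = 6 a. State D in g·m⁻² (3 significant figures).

carbon steel: temperature factor f = +0.150·(-9.2) = -1.3800
  Pd branch = 1.77·Pd^0.52·e^(0.02·RH+f) = 4.132 μm/a
  Cl⁻ term: 0.102·295.3^0.62·exp(0.033·47+0.04·0.8) = 16.89
  sum: 4.132 + 16.89 → r_corr = 21.02 μm/a
ISO 9224: D(t) = r_corr · t^b with b = 0.523 (carbon steel, B1)
  D(6) = 21.02 × 6^0.523 = 21.02 × 2.553 = 53.66 μm
  Mass loss = 53.66 μm × 7.85 g/cm³ = 421.2 g·m⁻²

D(6) = 421 g·m⁻²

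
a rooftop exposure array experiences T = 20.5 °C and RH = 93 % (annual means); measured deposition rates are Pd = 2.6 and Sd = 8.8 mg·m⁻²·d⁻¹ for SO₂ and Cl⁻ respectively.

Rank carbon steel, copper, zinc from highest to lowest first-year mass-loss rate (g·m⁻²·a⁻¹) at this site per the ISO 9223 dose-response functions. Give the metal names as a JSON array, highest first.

["carbon steel", "copper", "zinc"]

carbon steel: f(T) = -0.054·(T−10) [T>10 °C] = -0.5670
  SO₂ term: 1.77·2.6^0.52·exp(0.02·93-0.5670) = 10.6
  Cl⁻ term: 0.102·8.8^0.62·exp(0.033·93+0.04·20.5) = 19.19
  sum: 10.6 + 19.19 → r_corr = 29.79 μm/a
  mass loss = 29.79 μm/a × 7.85 g/cm³ = 233.9 g·m⁻²·a⁻¹
copper: T>10 °C ⇒ hinge -0.080·(20.5−10) = -0.8400
  Pd branch = 0.0053·Pd^0.26·e^(0.059·RH+f) = 0.7085 μm/a
  Sd branch = 0.01025·Sd^0.27·e^(0.036·RH+0.049·T) = 1.432 μm/a
  r_corr = 0.7085 + 1.432 = 2.141 μm/a
  mass loss = 2.141 μm/a × 8.96 g/cm³ = 19.18 g·m⁻²·a⁻¹
zinc: temperature factor f = -0.071·(10.5) = -0.7455
  SO₂ term: 0.0129·2.6^0.44·exp(0.046·93-0.7455) = 0.6719
  Cl⁻ term: 0.0175·8.8^0.57·exp(0.008·93+0.085·20.5) = 0.7266
  sum: 0.6719 + 0.7266 → r_corr = 1.398 μm/a
  mass loss = 1.398 μm/a × 7.14 g/cm³ = 9.985 g·m⁻²·a⁻¹
Ordering by g·m⁻²·a⁻¹: carbon steel (234) > copper (19.2) > zinc (9.99)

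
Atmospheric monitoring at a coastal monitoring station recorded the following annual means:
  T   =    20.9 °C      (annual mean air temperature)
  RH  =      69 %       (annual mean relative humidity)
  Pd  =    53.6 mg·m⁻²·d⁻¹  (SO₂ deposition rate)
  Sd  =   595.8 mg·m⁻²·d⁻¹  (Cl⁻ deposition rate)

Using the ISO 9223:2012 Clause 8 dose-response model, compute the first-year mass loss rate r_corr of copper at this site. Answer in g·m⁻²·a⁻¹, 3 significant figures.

copper: temperature factor f = -0.080·(10.9) = -0.8720
  sulphur-dioxide contribution → 0.3657 μm/a
  chloride contribution → 1.921 μm/a
  total first-year rate 2.287 μm/a
Convert to mass loss: 2.287 μm/a × 8.96 g/cm³ = 20.49 g·m⁻²·a⁻¹

r_corr = 20.5 g·m⁻²·a⁻¹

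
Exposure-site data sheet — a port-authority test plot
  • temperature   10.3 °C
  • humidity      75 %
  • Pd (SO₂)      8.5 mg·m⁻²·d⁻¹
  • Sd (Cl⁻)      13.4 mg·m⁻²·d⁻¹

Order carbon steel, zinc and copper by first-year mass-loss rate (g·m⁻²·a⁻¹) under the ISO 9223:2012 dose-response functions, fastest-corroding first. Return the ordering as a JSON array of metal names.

carbon steel: temperature factor f = -0.054·(0.3) = -0.0162
  Pd branch = 1.77·Pd^0.52·e^(0.02·RH+f) = 23.75 μm/a
  Cl⁻ term: 0.102·13.4^0.62·exp(0.033·75+0.04·10.3) = 9.146
  r_corr = 23.75 + 9.146 = 32.9 μm/a
  mass loss = 32.9 μm/a × 7.85 g/cm³ = 258.2 g·m⁻²·a⁻¹
zinc: temperature factor f = -0.071·(0.3) = -0.0213
  Pd branch = 0.0129·Pd^0.44·e^(0.046·RH+f) = 1.02 μm/a
  Sd branch = 0.0175·Sd^0.57·e^(0.008·RH+0.085·T) = 0.336 μm/a
  r_corr = 1.02 + 0.336 = 1.356 μm/a
  mass loss = 1.356 μm/a × 7.14 g/cm³ = 9.682 g·m⁻²·a⁻¹
copper: temperature factor f = -0.080·(0.3) = -0.0240
  Pd branch = 0.0053·Pd^0.26·e^(0.059·RH+f) = 0.7538 μm/a
  Sd branch = 0.01025·Sd^0.27·e^(0.036·RH+0.049·T) = 0.5091 μm/a
  sum: 0.7538 + 0.5091 → r_corr = 1.263 μm/a
  mass loss = 1.263 μm/a × 8.96 g/cm³ = 11.32 g·m⁻²·a⁻¹
Ordering by g·m⁻²·a⁻¹: carbon steel (258) > copper (11.3) > zinc (9.68)

["carbon steel", "copper", "zinc"]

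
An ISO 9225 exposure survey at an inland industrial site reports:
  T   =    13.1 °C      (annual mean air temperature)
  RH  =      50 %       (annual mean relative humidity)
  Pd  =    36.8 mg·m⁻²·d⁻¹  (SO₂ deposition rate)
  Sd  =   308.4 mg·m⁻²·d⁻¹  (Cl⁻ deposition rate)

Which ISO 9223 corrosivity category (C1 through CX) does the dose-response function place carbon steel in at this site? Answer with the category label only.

C4

carbon steel: f(T) = -0.054·(T−10) [T>10 °C] = -0.1674
  Pd branch = 1.77·Pd^0.52·e^(0.02·RH+f) = 26.53 μm/a
  Cl⁻ term: 0.102·308.4^0.62·exp(0.033·50+0.04·13.1) = 31.33
  sum: 26.53 + 31.33 → r_corr = 57.87 μm/a
ISO 9223 Table 2 (carbon steel): 50 < 57.9 ≤ 80 μm/a ⇒ C4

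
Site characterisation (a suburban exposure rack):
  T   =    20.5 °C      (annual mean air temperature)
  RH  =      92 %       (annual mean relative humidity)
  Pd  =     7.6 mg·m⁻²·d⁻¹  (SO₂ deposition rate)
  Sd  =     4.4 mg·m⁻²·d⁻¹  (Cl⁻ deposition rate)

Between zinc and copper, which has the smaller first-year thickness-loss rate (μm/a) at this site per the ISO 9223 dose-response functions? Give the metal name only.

zinc: T>10 °C ⇒ hinge -0.071·(20.5−10) = -0.7455
  Pd branch = 0.0129·Pd^0.44·e^(0.046·RH+f) = 1.029 μm/a
  Cl⁻ term: 0.0175·4.4^0.57·exp(0.008·92+0.085·20.5) = 0.4855
  sum: 1.029 + 0.4855 → r_corr = 1.514 μm/a
copper: f(T) = -0.080·(T−10) [T>10 °C] = -0.8400
  SO₂ term: 0.0053·7.6^0.26·exp(0.059·92-0.8400) = 0.8827
  Sd branch = 0.01025·Sd^0.27·e^(0.036·RH+0.049·T) = 1.146 μm/a
  sum: 0.8827 + 1.146 → r_corr = 2.028 μm/a
Ordering by μm/a: copper (2.03) > zinc (1.51)

zinc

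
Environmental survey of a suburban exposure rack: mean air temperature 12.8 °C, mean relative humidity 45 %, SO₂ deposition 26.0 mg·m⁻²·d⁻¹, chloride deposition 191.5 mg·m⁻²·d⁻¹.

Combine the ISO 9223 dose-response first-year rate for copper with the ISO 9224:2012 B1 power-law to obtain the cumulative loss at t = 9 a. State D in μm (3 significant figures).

D(9) = 2.34 μm

copper: temperature factor f = -0.080·(2.8) = -0.2240
  SO₂ term: 0.0053·26.0^0.26·exp(0.059·45-0.2240) = 0.1406
  Cl⁻ term: 0.01025·191.5^0.27·exp(0.036·45+0.049·12.8) = 0.4007
  sum: 0.1406 + 0.4007 → r_corr = 0.5413 μm/a
Long-term exponent b (ISO 9224 Table 2, B1) = 0.667
  D(9) = 0.5413 × 9^0.667 = 0.5413 × 4.33 = 2.344 μm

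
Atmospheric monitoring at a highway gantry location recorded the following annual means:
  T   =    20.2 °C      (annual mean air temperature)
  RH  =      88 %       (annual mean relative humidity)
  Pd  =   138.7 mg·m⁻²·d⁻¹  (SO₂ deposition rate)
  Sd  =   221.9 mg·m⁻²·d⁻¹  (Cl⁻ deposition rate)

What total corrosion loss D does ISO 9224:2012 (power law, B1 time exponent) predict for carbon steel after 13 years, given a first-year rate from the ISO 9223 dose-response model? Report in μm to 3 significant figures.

D(13) = 750 μm

carbon steel: temperature factor f = -0.054·(10.2) = -0.5508
  sulphur-dioxide contribution → 77.09 μm/a
  chloride contribution → 118.9 μm/a
  total first-year rate 196 μm/a
ISO 9224: D(t) = r_corr · t^b with b = 0.523 (carbon steel, B1)
  D(13) = 196 × 13^0.523 = 196 × 3.825 = 749.7 μm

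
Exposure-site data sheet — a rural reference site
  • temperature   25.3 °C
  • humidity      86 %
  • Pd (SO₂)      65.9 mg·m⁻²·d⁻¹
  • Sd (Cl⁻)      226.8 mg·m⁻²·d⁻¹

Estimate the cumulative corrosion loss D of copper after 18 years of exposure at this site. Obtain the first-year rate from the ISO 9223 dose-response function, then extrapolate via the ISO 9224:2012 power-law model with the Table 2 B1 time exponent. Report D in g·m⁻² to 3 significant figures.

D(18) = 254 g·m⁻²

copper: temperature factor f = -0.080·(15.3) = -1.2240
  Pd branch = 0.0053·Pd^0.26·e^(0.059·RH+f) = 0.74 μm/a
  Cl⁻ term: 0.01025·226.8^0.27·exp(0.036·86+0.049·25.3) = 3.386
  sum: 0.74 + 3.386 → r_corr = 4.126 μm/a
Long-term exponent b (ISO 9224 Table 2, B1) = 0.667
  D(18) = 4.126 × 18^0.667 = 4.126 × 6.875 = 28.37 μm
  Mass loss = 28.37 μm × 8.96 g/cm³ = 254.2 g·m⁻²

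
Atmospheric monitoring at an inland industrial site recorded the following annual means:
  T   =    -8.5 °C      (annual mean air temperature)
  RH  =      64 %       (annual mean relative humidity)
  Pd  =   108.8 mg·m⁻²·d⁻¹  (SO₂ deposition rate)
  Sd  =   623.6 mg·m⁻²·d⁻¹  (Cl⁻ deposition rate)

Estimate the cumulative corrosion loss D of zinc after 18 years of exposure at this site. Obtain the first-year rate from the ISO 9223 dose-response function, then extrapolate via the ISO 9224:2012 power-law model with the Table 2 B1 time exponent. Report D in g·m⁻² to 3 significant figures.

zinc: T≤10 °C ⇒ hinge +0.038·(-8.5−10) = -0.7030
  sulphur-dioxide contribution → 0.9549 μm/a
  chloride contribution → 0.5555 μm/a
  total first-year rate 1.51 μm/a
ISO 9224: D(t) = r_corr · t^b with b = 0.813 (zinc, B1)
  D(18) = 1.51 × 18^0.813 = 1.51 × 10.48 = 15.84 μm
  Mass loss = 15.84 μm × 7.14 g/cm³ = 113.1 g·m⁻²

D(18) = 113 g·m⁻²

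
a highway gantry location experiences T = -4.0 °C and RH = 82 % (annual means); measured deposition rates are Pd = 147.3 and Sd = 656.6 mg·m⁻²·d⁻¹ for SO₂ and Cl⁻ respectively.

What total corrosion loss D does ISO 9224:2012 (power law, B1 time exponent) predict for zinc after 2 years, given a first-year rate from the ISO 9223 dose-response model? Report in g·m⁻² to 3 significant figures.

zinc: T≤10 °C ⇒ hinge +0.038·(-4.0−10) = -0.5320
  sulphur-dioxide contribution → 2.963 μm/a
  chloride contribution → 0.9686 μm/a
  total first-year rate 3.931 μm/a
Long-term exponent b (ISO 9224 Table 2, B1) = 0.813
  D(2) = 3.931 × 2^0.813 = 3.931 × 1.757 = 6.907 μm
  Mass loss = 6.907 μm × 7.14 g/cm³ = 49.32 g·m⁻²

D(2) = 49.3 g·m⁻²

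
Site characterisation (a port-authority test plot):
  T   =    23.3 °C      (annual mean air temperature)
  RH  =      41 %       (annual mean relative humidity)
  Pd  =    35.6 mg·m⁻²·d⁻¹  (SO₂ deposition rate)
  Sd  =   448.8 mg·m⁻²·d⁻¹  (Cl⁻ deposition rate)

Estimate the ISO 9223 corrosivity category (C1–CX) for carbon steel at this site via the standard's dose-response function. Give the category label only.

carbon steel: f(T) = -0.054·(T−10) [T>10 °C] = -0.7182
  Pd branch = 1.77·Pd^0.52·e^(0.02·RH+f) = 12.56 μm/a
  Cl⁻ term: 0.102·448.8^0.62·exp(0.033·41+0.04·23.3) = 44.18
  sum: 12.56 + 44.18 → r_corr = 56.74 μm/a
ISO 9223 Table 2 (carbon steel): 50 < 56.7 ≤ 80 μm/a ⇒ C4

C4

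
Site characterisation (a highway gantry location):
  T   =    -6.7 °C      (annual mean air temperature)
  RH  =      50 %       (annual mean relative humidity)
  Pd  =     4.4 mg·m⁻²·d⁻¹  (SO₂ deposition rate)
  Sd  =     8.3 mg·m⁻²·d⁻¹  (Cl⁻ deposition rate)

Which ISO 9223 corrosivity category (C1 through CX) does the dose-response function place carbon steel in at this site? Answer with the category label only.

C2

carbon steel: temperature factor f = +0.150·(-16.7) = -2.5050
  SO₂ term: 1.77·4.4^0.52·exp(0.02·50-2.5050) = 0.8491
  Cl⁻ term: 0.102·8.3^0.62·exp(0.033·50+0.04·-6.7) = 1.509
  r_corr = 0.8491 + 1.509 = 2.358 μm/a
ISO 9223 Table 2 (carbon steel): 1.3 < 2.36 ≤ 25 μm/a ⇒ C2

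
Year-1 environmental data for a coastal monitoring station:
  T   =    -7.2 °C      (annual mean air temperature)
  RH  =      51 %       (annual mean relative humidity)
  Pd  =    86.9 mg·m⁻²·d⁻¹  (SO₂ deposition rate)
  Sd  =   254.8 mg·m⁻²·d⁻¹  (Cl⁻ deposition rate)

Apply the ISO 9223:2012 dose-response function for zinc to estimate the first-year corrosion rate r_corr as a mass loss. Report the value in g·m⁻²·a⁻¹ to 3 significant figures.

r_corr = 5.97 g·m⁻²·a⁻¹

zinc: T≤10 °C ⇒ hinge +0.038·(-7.2−10) = -0.6536
  SO₂ term: 0.0129·86.9^0.44·exp(0.046·51-0.6536) = 0.4998
  Sd branch = 0.0175·Sd^0.57·e^(0.008·RH+0.085·T) = 0.3357 μm/a
  r_corr = 0.4998 + 0.3357 = 0.8355 μm/a
Convert to mass loss: 0.8355 μm/a × 7.14 g/cm³ = 5.965 g·m⁻²·a⁻¹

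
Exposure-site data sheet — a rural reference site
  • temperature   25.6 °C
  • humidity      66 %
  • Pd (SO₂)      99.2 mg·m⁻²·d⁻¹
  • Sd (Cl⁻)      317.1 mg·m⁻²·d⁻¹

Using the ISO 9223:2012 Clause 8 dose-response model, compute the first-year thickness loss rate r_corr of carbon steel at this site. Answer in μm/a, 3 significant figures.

r_corr = 120 μm/a

carbon steel: temperature factor f = -0.054·(15.6) = -0.8424
  sulphur-dioxide contribution → 31.16 μm/a
  chloride contribution → 89.12 μm/a
  ⇒ r_corr(carbon steel) = 120.3 μm/a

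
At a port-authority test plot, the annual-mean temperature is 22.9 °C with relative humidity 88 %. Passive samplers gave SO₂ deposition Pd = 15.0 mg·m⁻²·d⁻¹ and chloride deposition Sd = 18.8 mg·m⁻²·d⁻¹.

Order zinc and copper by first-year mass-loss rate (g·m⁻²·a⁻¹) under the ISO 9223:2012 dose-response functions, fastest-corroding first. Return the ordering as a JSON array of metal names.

zinc: temperature factor f = -0.071·(12.9) = -0.9159
  Pd branch = 0.0129·Pd^0.44·e^(0.046·RH+f) = 0.9735 μm/a
  Sd branch = 0.0175·Sd^0.57·e^(0.008·RH+0.085·T) = 1.319 μm/a
  sum: 0.9735 + 1.319 → r_corr = 2.293 μm/a
  mass loss = 2.293 μm/a × 7.14 g/cm³ = 16.37 g·m⁻²·a⁻¹
copper: f(T) = -0.080·(T−10) [T>10 °C] = -1.0320
  Pd branch = 0.0053·Pd^0.26·e^(0.059·RH+f) = 0.6866 μm/a
  Cl⁻ term: 0.01025·18.8^0.27·exp(0.036·88+0.049·22.9) = 1.652
  sum: 0.6866 + 1.652 → r_corr = 2.338 μm/a
  mass loss = 2.338 μm/a × 8.96 g/cm³ = 20.95 g·m⁻²·a⁻¹
Ordering by g·m⁻²·a⁻¹: copper (21) > zinc (16.4)

["copper", "zinc"]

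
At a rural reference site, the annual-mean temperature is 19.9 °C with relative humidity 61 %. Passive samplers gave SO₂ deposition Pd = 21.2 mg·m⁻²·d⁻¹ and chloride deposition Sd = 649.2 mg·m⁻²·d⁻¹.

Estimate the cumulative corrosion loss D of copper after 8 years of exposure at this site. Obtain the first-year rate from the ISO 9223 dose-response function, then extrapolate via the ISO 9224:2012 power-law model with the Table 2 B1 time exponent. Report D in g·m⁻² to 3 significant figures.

D(8) = 57.3 g·m⁻²

copper: f(T) = -0.080·(T−10) [T>10 °C] = -0.7920
  sulphur-dioxide contribution → 0.1942 μm/a
  chloride contribution → 1.404 μm/a
  total first-year rate 1.598 μm/a
ISO 9224: D(t) = r_corr · t^b with b = 0.667 (copper, B1)
  D(8) = 1.598 × 8^0.667 = 1.598 × 4.003 = 6.396 μm
  Mass loss = 6.396 μm × 8.96 g/cm³ = 57.31 g·m⁻²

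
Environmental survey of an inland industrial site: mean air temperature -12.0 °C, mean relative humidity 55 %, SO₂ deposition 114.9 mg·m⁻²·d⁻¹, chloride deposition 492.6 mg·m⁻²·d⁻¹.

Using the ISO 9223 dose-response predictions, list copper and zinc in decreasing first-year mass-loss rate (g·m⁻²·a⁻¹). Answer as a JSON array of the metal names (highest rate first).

copper: temperature factor f = +0.126·(-22.0) = -2.7720
  SO₂ term: 0.0053·114.9^0.26·exp(0.059·55-2.7720) = 0.0292
  Cl⁻ term: 0.01025·492.6^0.27·exp(0.036·55+0.049·-12.0) = 0.2199
  sum: 0.0292 + 0.2199 → r_corr = 0.2491 μm/a
  mass loss = 0.2491 μm/a × 8.96 g/cm³ = 2.232 g·m⁻²·a⁻¹
zinc: temperature factor f = +0.038·(-22.0) = -0.8360
  SO₂ term: 0.0129·114.9^0.44·exp(0.046·55-0.8360) = 0.566
  Cl⁻ term: 0.0175·492.6^0.57·exp(0.008·55+0.085·-12.0) = 0.3356
  r_corr = 0.566 + 0.3356 = 0.9016 μm/a
  mass loss = 0.9016 μm/a × 7.14 g/cm³ = 6.438 g·m⁻²·a⁻¹
Ordering by g·m⁻²·a⁻¹: zinc (6.44) > copper (2.23)

["zinc", "copper"]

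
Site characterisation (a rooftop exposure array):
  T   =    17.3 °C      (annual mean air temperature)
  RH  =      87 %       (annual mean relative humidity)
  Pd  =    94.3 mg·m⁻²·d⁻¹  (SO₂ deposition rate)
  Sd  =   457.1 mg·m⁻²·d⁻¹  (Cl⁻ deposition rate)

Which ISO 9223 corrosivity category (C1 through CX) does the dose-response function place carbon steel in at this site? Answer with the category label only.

CX

carbon steel: f(T) = -0.054·(T−10) [T>10 °C] = -0.3942
  Pd branch = 1.77·Pd^0.52·e^(0.02·RH+f) = 72.31 μm/a
  Cl⁻ term: 0.102·457.1^0.62·exp(0.033·87+0.04·17.3) = 160.4
  r_corr = 72.31 + 160.4 = 232.7 μm/a
233 μm/a falls in (200, 700] for carbon steel → category CX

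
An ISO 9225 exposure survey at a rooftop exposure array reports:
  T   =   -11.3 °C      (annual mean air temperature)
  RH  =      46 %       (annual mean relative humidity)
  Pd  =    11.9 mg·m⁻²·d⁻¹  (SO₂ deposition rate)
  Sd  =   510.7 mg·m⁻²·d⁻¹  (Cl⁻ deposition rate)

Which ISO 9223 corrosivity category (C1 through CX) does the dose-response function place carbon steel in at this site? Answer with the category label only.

C2

carbon steel: T≤10 °C ⇒ hinge +0.150·(-11.3−10) = -3.1950
  sulphur-dioxide contribution → 0.6595 μm/a
  chloride contribution → 14.15 μm/a
  ⇒ r_corr(carbon steel) = 14.81 μm/a
14.8 μm/a falls in (1.3, 25] for carbon steel → category C2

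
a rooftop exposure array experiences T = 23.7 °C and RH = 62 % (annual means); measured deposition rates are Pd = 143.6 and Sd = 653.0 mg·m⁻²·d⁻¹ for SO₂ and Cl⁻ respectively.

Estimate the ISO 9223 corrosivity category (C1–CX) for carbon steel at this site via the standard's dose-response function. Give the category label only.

carbon steel: f(T) = -0.054·(T−10) [T>10 °C] = -0.7398
  Pd branch = 1.77·Pd^0.52·e^(0.02·RH+f) = 38.63 μm/a
  Sd branch = 0.102·Sd^0.62·e^(0.033·RH+0.04·T) = 113.3 μm/a
  r_corr = 38.63 + 113.3 = 151.9 μm/a
152 μm/a falls in (80, 200] for carbon steel → category C5

C5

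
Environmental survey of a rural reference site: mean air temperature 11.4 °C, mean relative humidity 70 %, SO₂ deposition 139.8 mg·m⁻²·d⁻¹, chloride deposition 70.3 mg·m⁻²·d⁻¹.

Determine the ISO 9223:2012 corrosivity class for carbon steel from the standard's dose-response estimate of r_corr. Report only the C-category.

C5

carbon steel: f(T) = -0.054·(T−10) [T>10 °C] = -0.0756
  sulphur-dioxide contribution → 86.86 μm/a
  chloride contribution → 22.64 μm/a
  ⇒ r_corr(carbon steel) = 109.5 μm/a
ISO 9223 Table 2 (carbon steel): 80 < 110 ≤ 200 μm/a ⇒ C5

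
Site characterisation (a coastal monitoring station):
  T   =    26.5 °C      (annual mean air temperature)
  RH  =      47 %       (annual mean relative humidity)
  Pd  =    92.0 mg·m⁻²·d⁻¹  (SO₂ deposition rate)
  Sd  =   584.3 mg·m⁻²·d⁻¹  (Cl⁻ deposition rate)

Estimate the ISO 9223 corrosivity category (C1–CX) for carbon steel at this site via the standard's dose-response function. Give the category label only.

C5

carbon steel: f(T) = -0.054·(T−10) [T>10 °C] = -0.8910
  sulphur-dioxide contribution → 19.52 μm/a
  chloride contribution → 72.09 μm/a
  total first-year rate 91.6 μm/a
ISO 9223 Table 2 (carbon steel): 80 < 91.6 ≤ 200 μm/a ⇒ C5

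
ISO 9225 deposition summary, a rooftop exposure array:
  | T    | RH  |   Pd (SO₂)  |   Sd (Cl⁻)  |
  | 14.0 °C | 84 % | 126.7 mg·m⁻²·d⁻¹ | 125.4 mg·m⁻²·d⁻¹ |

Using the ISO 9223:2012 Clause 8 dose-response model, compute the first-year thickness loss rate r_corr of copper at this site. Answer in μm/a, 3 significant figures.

r_corr = 3.47 μm/a

copper: temperature factor f = -0.080·(4.0) = -0.3200
  SO₂ term: 0.0053·126.7^0.26·exp(0.059·84-0.3200) = 1.925
  Sd branch = 0.01025·Sd^0.27·e^(0.036·RH+0.049·T) = 1.543 μm/a
  r_corr = 1.925 + 1.543 = 3.468 μm/a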